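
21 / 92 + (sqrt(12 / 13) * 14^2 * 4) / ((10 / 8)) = 21 / 92 + 6272 * sqrt(39) / 65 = 602.82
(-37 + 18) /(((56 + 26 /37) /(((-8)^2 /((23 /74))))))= -1664704 /24127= -69.00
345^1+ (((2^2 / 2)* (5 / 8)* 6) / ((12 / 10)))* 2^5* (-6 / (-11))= 4995 / 11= 454.09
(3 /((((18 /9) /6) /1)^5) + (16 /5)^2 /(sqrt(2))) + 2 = 128*sqrt(2) /25 + 731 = 738.24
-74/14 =-37/7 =-5.29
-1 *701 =-701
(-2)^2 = 4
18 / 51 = 6 / 17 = 0.35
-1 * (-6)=6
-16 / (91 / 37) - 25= -2867 / 91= -31.51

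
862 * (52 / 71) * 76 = 3406624 / 71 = 47980.62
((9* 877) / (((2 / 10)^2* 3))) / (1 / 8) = 526200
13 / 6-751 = -748.83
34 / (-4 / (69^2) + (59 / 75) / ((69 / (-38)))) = -674475 / 8611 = -78.33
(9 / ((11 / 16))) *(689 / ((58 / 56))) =2778048 / 319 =8708.61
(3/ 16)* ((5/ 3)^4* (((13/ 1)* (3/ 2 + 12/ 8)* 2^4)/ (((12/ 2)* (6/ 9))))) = 8125/ 36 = 225.69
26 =26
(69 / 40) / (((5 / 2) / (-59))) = -4071 / 100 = -40.71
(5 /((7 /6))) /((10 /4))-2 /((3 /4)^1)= -20 /21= -0.95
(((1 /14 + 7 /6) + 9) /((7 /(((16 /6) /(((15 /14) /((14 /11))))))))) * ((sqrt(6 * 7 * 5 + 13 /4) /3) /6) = 344 * sqrt(853) /2673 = 3.76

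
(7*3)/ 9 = 7/ 3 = 2.33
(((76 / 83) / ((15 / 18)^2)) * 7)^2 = 366799104 / 4305625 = 85.19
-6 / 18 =-1 / 3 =-0.33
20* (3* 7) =420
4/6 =2/3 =0.67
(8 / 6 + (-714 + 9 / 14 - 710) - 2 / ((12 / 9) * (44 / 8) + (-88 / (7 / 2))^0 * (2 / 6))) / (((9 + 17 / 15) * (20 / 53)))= -72818131 / 195776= -371.95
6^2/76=9/19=0.47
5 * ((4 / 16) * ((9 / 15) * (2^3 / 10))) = 3 / 5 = 0.60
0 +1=1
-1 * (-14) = 14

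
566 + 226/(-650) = 183837/325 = 565.65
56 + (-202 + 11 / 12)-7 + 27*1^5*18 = 4007 / 12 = 333.92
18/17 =1.06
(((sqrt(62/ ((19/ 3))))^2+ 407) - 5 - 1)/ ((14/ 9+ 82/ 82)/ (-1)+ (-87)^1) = -70245/ 15314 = -4.59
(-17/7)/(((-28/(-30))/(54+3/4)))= -55845/392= -142.46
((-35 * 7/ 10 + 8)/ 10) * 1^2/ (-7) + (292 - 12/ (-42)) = 40953/ 140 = 292.52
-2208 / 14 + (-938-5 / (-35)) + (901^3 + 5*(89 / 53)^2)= 14382139934777 / 19663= 731431619.53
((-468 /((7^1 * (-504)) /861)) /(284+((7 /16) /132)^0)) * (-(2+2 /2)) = -1599 /1330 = -1.20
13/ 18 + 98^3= 16941469/ 18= 941192.72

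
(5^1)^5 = 3125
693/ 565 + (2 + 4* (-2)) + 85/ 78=-162341/ 44070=-3.68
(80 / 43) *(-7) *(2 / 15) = -1.74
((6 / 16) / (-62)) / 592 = -3 / 293632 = -0.00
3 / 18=1 / 6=0.17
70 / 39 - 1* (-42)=1708 / 39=43.79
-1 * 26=-26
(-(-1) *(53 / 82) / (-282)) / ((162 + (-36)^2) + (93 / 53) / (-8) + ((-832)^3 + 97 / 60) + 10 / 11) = 308990 / 77642657758582261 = 0.00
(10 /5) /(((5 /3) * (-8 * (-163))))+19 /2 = 30973 /3260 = 9.50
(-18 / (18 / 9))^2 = 81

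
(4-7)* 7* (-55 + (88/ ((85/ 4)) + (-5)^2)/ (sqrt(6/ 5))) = 1155-17339* sqrt(30)/ 170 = 596.36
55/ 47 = 1.17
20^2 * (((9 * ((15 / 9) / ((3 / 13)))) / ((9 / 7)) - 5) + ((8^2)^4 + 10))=60398177600 / 9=6710908622.22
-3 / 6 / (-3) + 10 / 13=73 / 78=0.94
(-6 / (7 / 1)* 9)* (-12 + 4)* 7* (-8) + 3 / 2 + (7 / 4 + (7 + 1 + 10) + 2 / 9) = -123643 / 36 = -3434.53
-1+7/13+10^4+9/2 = 260105/26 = 10004.04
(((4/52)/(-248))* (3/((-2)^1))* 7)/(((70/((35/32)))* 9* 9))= 7/11142144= 0.00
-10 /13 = -0.77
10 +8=18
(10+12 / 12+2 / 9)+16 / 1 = 245 / 9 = 27.22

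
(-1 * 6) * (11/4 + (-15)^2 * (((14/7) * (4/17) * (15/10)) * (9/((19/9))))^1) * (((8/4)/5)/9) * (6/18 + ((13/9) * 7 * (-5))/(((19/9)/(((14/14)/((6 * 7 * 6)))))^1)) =-143171539/3313980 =-43.20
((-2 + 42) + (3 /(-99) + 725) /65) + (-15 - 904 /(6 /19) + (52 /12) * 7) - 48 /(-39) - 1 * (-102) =-5776376 /2145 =-2692.95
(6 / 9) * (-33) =-22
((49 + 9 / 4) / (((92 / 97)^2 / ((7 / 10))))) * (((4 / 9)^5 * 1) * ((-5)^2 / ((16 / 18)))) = 67509575 / 3470769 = 19.45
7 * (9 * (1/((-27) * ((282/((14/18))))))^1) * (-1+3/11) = 196/41877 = 0.00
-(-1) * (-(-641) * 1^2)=641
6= 6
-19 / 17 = -1.12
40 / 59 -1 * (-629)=37151 / 59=629.68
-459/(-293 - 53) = 459/346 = 1.33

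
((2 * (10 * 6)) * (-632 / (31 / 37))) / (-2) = 1403040 / 31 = 45259.35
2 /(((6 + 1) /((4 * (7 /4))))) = 2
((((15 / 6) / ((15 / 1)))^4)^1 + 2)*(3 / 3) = 2593 / 1296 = 2.00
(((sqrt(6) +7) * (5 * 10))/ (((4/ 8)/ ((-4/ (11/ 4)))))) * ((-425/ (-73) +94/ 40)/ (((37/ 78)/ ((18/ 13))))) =-721586880/ 29711-103083840 * sqrt(6)/ 29711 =-32785.49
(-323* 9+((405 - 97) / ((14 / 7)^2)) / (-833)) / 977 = -345944 / 116263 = -2.98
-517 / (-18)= 517 / 18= 28.72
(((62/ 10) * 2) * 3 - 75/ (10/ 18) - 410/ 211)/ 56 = -105229/ 59080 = -1.78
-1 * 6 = -6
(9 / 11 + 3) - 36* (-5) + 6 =2088 / 11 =189.82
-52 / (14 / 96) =-2496 / 7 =-356.57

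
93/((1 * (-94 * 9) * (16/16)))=-31/282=-0.11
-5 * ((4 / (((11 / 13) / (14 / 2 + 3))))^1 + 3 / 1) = -2765 / 11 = -251.36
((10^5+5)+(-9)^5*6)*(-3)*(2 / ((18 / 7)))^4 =203515963 / 729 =279171.42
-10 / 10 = -1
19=19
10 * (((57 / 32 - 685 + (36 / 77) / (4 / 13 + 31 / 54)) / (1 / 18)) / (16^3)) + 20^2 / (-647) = -30940648417075 / 1010498306048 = -30.62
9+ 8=17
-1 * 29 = -29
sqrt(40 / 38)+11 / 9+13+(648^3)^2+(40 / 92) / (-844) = 2* sqrt(95) / 19+6467446303558540653779 / 87354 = 74037208411275279.25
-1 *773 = -773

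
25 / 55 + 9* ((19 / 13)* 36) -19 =65064 / 143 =454.99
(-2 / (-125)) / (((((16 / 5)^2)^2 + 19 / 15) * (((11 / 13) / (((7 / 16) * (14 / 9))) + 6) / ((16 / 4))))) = 12740 / 153017927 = 0.00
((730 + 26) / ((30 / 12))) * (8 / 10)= 6048 / 25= 241.92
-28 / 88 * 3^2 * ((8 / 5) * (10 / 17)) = -504 / 187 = -2.70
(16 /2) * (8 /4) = 16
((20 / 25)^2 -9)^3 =-9129329 / 15625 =-584.28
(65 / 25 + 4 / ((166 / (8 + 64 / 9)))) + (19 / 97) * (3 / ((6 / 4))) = 1215817 / 362295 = 3.36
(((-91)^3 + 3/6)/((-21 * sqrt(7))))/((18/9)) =6781.50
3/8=0.38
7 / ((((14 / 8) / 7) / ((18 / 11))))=45.82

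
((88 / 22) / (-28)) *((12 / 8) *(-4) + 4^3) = -58 / 7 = -8.29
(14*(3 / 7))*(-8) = -48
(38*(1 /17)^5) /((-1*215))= -38 /305269255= -0.00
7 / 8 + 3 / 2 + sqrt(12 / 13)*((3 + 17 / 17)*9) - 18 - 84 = -797 / 8 + 72*sqrt(39) / 13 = -65.04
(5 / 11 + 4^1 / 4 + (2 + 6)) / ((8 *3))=13 / 33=0.39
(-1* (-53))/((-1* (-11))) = 53/11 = 4.82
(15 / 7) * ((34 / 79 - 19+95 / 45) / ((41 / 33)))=-643610 / 22673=-28.39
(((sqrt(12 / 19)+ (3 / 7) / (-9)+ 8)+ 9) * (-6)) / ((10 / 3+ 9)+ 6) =-2136 / 385 - 36 * sqrt(57) / 1045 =-5.81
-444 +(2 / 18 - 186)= -629.89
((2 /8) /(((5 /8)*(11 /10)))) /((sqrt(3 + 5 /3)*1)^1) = 2*sqrt(42) /77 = 0.17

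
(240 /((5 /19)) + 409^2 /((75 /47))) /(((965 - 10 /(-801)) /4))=8469888276 /19324375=438.30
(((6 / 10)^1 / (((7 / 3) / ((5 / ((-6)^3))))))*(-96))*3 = 12 / 7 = 1.71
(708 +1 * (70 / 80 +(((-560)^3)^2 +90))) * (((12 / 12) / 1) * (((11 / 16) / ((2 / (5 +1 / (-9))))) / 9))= 3317118679267641479 / 576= 5758886595950766.46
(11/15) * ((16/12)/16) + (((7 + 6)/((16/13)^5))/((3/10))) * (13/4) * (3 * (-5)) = -747.96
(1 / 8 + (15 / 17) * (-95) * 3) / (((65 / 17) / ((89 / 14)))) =-3042287 / 7280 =-417.90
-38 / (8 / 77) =-1463 / 4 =-365.75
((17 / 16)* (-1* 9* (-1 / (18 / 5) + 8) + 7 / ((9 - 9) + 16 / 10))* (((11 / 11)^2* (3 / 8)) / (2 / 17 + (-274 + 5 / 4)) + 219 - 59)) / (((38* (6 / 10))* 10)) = -52543523653 / 1082084352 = -48.56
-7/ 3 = -2.33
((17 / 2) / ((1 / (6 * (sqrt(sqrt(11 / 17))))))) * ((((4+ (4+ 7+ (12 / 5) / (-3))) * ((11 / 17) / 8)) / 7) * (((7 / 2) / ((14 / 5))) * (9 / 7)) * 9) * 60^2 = 42701175 * 11^(1 / 4) * 17^(3 / 4) / 1666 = 390795.62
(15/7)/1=15/7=2.14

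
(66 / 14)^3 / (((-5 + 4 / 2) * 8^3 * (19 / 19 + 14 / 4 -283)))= 11979 / 48909056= 0.00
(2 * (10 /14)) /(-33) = -10 /231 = -0.04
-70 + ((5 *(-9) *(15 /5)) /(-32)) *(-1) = -2375 /32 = -74.22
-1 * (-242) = 242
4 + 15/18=29/6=4.83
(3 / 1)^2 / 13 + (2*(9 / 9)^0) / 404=1831 / 2626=0.70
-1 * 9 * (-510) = 4590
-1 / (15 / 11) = -11 / 15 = -0.73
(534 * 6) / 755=4.24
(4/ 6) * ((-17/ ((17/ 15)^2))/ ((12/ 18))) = -225/ 17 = -13.24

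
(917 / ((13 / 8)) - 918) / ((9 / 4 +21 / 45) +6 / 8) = -34485 / 338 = -102.03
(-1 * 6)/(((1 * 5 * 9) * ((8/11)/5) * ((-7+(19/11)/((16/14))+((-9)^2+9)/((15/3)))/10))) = -2420/3303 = -0.73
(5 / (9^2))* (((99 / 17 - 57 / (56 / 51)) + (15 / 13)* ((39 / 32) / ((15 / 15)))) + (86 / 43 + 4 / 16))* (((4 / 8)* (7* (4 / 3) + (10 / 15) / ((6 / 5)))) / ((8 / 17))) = -7989085 / 290304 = -27.52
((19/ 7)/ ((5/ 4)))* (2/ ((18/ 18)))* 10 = 304/ 7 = 43.43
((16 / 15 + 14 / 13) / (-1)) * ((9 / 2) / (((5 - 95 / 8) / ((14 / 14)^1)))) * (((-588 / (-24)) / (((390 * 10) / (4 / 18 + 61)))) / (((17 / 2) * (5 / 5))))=1025962 / 16160625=0.06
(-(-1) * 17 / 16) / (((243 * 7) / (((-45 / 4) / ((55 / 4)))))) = -17 / 33264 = -0.00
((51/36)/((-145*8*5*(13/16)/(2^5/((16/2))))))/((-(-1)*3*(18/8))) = -136/763425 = -0.00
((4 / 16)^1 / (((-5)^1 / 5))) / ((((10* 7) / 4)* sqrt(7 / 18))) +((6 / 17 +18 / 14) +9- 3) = 909 / 119- 3* sqrt(14) / 490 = 7.62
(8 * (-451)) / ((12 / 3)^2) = -451 / 2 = -225.50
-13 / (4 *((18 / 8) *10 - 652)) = 13 / 2518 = 0.01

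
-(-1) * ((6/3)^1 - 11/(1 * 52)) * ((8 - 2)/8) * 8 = 10.73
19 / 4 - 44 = -157 / 4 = -39.25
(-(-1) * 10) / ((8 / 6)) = 7.50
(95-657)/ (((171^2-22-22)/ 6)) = -3372/ 29197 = -0.12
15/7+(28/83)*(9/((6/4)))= 2421/581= 4.17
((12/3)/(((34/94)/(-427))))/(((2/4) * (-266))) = 11468/323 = 35.50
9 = 9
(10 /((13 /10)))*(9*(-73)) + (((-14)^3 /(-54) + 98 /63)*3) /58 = -17138509 /3393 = -5051.14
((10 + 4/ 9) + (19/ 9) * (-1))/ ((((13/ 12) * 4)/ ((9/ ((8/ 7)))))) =1575/ 104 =15.14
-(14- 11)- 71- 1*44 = -118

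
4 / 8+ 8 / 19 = 35 / 38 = 0.92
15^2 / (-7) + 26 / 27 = -5893 / 189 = -31.18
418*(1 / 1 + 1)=836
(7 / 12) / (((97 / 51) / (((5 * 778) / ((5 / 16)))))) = 370328 / 97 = 3817.81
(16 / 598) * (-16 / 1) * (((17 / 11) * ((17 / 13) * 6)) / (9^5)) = -73984 / 841586031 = -0.00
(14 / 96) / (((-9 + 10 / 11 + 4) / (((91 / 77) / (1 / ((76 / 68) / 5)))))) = -0.01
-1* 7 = -7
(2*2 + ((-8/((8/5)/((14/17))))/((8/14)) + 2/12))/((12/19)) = -2945/612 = -4.81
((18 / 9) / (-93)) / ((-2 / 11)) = 11 / 93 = 0.12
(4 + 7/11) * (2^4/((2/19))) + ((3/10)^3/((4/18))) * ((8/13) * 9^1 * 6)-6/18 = 37989638/53625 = 708.43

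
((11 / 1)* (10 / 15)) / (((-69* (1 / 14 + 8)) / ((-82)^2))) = -2070992 / 23391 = -88.54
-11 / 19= -0.58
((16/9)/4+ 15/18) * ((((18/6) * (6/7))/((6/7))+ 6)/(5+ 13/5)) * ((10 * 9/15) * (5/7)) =1725/266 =6.48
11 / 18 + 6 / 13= 251 / 234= 1.07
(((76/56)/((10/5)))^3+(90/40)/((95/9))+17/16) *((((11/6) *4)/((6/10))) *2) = 12143681/312816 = 38.82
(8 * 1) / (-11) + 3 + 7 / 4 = 177 / 44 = 4.02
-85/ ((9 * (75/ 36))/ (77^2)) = -403172/ 15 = -26878.13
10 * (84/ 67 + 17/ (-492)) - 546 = -533.81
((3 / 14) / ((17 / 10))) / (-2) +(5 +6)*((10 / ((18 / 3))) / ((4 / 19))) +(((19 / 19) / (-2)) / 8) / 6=994001 / 11424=87.01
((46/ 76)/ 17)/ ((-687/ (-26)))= 299/ 221901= 0.00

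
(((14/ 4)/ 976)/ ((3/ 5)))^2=1225/ 34292736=0.00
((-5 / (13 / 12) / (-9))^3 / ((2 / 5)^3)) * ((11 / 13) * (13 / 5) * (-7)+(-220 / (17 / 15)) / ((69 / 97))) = -607.50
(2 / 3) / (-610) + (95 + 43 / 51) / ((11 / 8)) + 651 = 41105296 / 57035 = 720.70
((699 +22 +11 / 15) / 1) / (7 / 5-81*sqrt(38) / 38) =-61.48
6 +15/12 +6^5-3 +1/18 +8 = 280379/36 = 7788.31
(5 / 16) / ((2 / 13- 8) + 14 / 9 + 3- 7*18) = -585 / 242032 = -0.00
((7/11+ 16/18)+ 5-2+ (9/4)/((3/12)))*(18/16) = 1339/88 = 15.22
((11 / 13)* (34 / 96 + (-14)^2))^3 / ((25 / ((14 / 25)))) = 5680807825 / 55296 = 102734.52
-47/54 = -0.87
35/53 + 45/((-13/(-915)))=2182730/689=3167.97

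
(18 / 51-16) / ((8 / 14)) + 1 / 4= -1845 / 68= -27.13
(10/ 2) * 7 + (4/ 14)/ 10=1226/ 35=35.03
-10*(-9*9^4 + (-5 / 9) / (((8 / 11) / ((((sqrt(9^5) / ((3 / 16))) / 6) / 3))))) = 591040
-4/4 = -1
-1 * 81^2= -6561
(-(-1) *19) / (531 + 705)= 19 / 1236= 0.02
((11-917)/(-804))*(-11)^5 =-24318701/134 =-181482.84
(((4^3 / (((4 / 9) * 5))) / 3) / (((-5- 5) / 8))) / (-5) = 192 / 125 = 1.54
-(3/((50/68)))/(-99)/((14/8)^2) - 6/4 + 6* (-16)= -7881787/80850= -97.49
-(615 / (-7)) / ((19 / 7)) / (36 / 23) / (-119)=-4715 / 27132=-0.17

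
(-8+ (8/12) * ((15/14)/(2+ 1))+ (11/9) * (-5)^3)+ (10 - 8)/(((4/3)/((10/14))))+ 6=-153.47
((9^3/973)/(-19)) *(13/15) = -3159/92435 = -0.03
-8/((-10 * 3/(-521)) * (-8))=521/30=17.37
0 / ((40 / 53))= 0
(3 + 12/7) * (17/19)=561/133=4.22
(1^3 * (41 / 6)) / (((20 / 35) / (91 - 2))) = 25543 / 24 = 1064.29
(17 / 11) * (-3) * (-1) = 51 / 11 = 4.64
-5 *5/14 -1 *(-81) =1109/14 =79.21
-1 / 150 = -0.01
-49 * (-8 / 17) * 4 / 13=1568 / 221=7.10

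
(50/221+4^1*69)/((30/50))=305230/663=460.38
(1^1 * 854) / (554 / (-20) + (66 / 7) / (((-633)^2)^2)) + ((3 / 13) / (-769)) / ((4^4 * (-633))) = -1727593688480202782843467 / 56035532990251274560256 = -30.83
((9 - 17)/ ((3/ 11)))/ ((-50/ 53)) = 2332/ 75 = 31.09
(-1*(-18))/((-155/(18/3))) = -108/155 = -0.70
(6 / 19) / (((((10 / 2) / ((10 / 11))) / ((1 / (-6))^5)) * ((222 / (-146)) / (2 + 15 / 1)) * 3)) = 1241 / 45098856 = 0.00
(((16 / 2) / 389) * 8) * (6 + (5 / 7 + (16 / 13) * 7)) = 89280 / 35399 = 2.52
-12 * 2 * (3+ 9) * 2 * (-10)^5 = 57600000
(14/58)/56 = 1/232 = 0.00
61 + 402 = 463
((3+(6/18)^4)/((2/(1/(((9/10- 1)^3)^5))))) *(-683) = 83326000000000000000/81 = 1028716049382716049.38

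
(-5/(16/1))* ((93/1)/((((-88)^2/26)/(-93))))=562185/61952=9.07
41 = 41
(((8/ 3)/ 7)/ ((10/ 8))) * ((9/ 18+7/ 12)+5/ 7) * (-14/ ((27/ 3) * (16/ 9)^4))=-12231/ 143360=-0.09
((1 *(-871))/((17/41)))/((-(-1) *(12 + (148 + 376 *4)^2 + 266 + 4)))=-35711/46399562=-0.00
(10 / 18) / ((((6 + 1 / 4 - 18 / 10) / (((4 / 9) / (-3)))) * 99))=-400 / 2141073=-0.00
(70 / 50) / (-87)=-0.02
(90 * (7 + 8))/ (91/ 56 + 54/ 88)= 118800/ 197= 603.05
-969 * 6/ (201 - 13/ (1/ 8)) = -59.94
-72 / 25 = -2.88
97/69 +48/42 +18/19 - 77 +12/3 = -637838/9177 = -69.50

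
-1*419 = -419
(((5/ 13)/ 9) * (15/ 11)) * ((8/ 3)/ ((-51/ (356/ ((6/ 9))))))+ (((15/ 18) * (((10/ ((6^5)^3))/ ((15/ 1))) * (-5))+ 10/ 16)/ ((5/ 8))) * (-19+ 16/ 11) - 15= -43942430742044399/ 1285897159692288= -34.17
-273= -273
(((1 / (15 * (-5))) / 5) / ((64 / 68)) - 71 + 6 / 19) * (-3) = 212.06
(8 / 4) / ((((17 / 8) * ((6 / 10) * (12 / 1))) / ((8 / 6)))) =80 / 459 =0.17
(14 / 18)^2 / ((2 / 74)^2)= 67081 / 81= 828.16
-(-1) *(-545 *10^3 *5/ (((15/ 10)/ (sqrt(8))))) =-10900000 *sqrt(2)/ 3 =-5138309.28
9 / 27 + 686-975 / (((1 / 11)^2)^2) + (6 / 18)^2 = -128468597 / 9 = -14274288.56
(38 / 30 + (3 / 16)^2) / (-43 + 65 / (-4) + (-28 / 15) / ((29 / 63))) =-144971 / 7049664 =-0.02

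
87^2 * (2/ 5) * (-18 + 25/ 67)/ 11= -17877978/ 3685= -4851.55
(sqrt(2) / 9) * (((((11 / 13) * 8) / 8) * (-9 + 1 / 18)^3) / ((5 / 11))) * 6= -504967001 * sqrt(2) / 568620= -1255.90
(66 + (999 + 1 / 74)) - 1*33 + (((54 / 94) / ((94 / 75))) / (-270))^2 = 2981250874637 / 2888771152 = 1032.01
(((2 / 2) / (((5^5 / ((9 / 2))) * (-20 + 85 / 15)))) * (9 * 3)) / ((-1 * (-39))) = -243 / 3493750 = -0.00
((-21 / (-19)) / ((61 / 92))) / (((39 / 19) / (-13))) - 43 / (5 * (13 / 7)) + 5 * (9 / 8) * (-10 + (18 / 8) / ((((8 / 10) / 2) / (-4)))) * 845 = -154491.75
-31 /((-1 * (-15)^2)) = 31 /225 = 0.14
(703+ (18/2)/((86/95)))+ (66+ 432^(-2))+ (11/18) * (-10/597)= 1243908297709/1596941568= 778.93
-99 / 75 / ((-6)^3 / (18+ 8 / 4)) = 11 / 90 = 0.12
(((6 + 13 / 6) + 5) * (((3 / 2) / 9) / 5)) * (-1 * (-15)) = 79 / 12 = 6.58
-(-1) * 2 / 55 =2 / 55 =0.04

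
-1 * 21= -21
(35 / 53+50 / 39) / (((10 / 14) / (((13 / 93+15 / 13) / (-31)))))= -8791244 / 77469093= -0.11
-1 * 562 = -562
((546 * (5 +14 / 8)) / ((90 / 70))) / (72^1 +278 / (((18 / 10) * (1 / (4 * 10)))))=51597 / 112496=0.46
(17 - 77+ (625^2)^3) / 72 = 59604644775390565 / 72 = 827842288547091.18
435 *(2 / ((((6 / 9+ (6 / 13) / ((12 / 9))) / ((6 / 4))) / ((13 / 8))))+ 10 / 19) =13945665 / 6004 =2322.73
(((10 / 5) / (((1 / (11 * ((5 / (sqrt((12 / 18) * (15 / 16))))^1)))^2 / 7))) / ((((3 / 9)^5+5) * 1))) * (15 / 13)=15436575 / 988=15624.06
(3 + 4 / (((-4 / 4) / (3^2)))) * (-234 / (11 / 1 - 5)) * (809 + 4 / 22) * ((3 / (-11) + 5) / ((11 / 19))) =1028919996 / 121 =8503471.04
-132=-132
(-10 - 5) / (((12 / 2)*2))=-5 / 4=-1.25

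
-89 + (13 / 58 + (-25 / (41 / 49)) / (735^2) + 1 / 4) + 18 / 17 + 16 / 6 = -3023621305 / 35655732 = -84.80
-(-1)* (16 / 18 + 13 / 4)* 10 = 745 / 18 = 41.39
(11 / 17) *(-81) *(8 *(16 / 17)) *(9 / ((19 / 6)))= -6158592 / 5491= -1121.58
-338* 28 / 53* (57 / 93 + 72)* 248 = -170427712 / 53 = -3215617.21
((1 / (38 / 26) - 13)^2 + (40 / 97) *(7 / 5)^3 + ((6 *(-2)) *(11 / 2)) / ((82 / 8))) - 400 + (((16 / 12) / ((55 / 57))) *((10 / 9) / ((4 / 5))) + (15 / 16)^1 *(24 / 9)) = -1771058013413 / 7106700150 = -249.21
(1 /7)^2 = 1 /49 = 0.02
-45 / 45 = -1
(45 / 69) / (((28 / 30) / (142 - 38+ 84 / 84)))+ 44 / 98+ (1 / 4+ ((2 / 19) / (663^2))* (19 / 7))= 146772529957 / 1981577052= 74.07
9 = 9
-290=-290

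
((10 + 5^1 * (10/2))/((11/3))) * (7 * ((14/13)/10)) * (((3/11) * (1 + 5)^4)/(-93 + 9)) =-30.28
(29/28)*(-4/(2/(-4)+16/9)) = -522/161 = -3.24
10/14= 5/7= 0.71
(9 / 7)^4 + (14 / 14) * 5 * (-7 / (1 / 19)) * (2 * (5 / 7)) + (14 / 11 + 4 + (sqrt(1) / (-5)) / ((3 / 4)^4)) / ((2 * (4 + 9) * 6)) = -947.24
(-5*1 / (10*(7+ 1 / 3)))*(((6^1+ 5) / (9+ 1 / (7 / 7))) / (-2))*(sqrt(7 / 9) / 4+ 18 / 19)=sqrt(7) / 320+ 27 / 760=0.04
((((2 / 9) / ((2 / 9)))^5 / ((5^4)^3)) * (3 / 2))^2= 9 / 238418579101562500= 0.00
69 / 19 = 3.63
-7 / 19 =-0.37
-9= -9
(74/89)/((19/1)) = 74/1691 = 0.04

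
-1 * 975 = -975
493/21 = 23.48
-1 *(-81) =81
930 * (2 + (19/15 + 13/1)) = 15128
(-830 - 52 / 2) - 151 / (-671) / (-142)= -81561543 / 95282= -856.00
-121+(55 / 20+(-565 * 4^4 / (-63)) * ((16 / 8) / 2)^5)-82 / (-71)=38982695 / 17892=2178.78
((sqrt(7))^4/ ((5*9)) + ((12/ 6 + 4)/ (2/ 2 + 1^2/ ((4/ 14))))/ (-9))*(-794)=-100838/ 135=-746.95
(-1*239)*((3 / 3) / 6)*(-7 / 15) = 1673 / 90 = 18.59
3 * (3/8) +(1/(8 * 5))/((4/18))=99/80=1.24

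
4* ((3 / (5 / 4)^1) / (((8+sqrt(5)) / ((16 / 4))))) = 1536 / 295- 192* sqrt(5) / 295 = 3.75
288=288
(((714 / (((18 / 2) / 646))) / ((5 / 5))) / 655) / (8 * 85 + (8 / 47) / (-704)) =635901728 / 5526521235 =0.12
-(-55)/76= 0.72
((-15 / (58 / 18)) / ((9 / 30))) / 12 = -75 / 58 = -1.29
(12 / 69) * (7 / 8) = 7 / 46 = 0.15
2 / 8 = 0.25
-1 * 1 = -1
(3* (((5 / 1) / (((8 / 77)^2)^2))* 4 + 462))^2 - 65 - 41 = 279539423164835585 / 1048576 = 266589568295.32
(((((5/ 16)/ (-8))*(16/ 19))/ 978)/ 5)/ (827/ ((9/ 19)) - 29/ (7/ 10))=-0.00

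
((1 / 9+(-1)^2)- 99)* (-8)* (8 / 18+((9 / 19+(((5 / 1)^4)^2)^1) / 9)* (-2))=-104618341216 / 1539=-67978129.45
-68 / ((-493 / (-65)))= -260 / 29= -8.97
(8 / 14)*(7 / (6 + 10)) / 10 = 1 / 40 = 0.02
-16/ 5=-3.20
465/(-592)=-465/592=-0.79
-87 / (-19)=87 / 19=4.58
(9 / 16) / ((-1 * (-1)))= 0.56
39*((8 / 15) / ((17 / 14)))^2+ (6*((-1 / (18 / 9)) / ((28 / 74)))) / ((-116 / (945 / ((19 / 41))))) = 14035616251 / 95543400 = 146.90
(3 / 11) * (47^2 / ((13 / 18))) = 119286 / 143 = 834.17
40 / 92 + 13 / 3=329 / 69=4.77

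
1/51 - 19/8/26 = -761/10608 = -0.07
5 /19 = 0.26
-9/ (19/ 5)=-45/ 19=-2.37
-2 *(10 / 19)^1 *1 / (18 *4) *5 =-25 / 342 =-0.07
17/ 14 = 1.21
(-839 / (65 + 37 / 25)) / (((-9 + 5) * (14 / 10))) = 104875 / 46536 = 2.25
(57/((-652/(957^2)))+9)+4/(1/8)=-52176661/652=-80025.55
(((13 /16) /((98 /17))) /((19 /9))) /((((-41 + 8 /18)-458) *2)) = -17901 /267353408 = -0.00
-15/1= -15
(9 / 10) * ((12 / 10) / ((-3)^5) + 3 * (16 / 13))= 9707 / 2925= 3.32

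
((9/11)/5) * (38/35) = 342/1925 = 0.18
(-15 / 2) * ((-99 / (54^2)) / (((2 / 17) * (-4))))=-935 / 1728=-0.54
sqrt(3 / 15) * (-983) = -983 * sqrt(5) / 5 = -439.61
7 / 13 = 0.54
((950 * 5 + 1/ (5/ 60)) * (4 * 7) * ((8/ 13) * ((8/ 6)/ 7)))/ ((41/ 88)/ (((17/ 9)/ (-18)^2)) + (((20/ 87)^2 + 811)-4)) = 575159388672/ 32640918479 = 17.62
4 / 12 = 1 / 3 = 0.33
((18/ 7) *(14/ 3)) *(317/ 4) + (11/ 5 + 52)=5026/ 5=1005.20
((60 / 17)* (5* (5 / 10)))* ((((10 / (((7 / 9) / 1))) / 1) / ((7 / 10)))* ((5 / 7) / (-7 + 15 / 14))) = -1350000 / 69139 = -19.53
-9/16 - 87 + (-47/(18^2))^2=-1148719/13122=-87.54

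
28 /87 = 0.32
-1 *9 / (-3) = 3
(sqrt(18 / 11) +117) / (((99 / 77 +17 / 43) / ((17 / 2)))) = 15351* sqrt(22) / 11132 +598689 / 1012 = 598.06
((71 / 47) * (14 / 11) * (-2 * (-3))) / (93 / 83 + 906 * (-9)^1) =-165004 / 116616071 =-0.00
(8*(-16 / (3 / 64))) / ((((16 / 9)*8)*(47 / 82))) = -334.98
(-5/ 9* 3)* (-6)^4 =-2160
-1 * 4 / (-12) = 1 / 3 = 0.33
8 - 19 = -11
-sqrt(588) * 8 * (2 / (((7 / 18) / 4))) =-2304 * sqrt(3) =-3990.65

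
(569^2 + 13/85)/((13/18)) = 495354564/1105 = 448284.67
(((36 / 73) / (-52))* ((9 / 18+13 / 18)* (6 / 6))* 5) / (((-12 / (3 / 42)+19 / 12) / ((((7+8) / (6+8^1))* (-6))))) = -29700 / 13266071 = -0.00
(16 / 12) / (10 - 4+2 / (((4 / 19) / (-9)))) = -8 / 477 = -0.02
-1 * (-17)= 17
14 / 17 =0.82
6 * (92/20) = 138/5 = 27.60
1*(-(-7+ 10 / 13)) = 81 / 13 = 6.23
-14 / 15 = -0.93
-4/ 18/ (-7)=2/ 63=0.03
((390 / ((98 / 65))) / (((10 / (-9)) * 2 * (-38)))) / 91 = 1755 / 52136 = 0.03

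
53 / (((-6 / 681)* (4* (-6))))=12031 / 48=250.65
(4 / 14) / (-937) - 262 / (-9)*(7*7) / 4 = 356.61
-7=-7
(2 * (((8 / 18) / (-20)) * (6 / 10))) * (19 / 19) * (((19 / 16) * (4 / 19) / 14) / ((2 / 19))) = -0.00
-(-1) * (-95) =-95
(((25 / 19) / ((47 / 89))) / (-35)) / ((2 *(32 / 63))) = -4005 / 57152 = -0.07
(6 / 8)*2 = 3 / 2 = 1.50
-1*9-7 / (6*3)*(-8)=-53 / 9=-5.89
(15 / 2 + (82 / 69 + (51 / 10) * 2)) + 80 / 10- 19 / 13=228079 / 8970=25.43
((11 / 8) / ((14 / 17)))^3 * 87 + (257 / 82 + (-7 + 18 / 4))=23361865229 / 57602048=405.57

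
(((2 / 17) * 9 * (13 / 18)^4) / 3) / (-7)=-28561 / 2082024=-0.01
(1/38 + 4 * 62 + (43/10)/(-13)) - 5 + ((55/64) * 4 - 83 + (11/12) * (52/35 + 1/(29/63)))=400693973/2406768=166.49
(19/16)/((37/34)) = 323/296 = 1.09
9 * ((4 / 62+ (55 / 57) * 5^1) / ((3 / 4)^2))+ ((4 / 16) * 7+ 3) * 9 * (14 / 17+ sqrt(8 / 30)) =57 * sqrt(15) / 10+ 6814715 / 60078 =135.51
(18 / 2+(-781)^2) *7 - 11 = 4269779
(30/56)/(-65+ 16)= -15/1372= -0.01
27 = 27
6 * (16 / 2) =48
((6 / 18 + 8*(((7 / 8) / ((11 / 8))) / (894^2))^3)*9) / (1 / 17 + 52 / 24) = 481327691401840493519 / 357063352771953564396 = 1.35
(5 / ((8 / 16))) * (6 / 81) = 20 / 27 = 0.74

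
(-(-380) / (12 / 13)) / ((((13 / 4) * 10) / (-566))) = -21508 / 3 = -7169.33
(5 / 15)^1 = 1 / 3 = 0.33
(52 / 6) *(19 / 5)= 494 / 15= 32.93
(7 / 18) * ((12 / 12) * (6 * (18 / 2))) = 21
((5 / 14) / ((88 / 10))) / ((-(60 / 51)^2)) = -0.03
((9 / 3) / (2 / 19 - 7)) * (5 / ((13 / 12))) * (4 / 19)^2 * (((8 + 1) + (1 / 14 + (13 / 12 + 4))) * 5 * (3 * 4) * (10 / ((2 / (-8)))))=684864000 / 226499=3023.70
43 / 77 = 0.56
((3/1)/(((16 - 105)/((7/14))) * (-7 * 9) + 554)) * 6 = 9/5884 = 0.00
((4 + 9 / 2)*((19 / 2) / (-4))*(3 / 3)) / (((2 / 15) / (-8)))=4845 / 4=1211.25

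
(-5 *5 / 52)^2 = 625 / 2704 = 0.23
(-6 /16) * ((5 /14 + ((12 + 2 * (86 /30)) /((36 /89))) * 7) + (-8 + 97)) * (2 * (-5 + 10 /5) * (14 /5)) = 374449 /150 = 2496.33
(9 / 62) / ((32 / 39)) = 351 / 1984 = 0.18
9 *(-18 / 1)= -162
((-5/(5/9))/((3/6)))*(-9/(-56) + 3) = -1593/28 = -56.89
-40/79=-0.51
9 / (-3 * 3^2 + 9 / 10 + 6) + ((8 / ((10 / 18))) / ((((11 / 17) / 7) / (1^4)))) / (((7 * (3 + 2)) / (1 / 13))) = -25242 / 239525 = -0.11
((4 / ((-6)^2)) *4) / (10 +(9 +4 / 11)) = 44 / 1917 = 0.02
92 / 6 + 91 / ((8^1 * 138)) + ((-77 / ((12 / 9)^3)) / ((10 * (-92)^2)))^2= 452351699579841 / 29343455641600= 15.42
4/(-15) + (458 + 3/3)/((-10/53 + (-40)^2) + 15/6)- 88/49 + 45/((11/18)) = 6578550208/91546455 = 71.86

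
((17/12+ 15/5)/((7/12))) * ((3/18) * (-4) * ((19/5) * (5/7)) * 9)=-6042/49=-123.31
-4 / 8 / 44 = -1 / 88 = -0.01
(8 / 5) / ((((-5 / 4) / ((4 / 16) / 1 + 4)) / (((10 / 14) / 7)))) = -136 / 245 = -0.56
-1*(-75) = 75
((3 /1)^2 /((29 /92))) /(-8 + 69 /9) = -2484 /29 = -85.66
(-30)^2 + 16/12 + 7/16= 43285/48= 901.77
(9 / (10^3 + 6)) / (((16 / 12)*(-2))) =-27 / 8048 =-0.00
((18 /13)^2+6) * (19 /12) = 4237 /338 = 12.54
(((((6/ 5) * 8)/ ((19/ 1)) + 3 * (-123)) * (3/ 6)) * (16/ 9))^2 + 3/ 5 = 8714644639/ 81225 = 107290.18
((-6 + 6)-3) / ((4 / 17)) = -51 / 4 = -12.75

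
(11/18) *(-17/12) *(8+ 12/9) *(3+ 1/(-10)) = -37961/1620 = -23.43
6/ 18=1/ 3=0.33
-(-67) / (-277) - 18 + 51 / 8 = -11.87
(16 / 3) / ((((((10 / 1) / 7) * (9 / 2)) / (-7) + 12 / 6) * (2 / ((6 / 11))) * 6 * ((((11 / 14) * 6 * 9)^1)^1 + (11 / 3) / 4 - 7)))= 10976 / 1779899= 0.01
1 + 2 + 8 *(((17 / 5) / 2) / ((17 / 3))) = 27 / 5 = 5.40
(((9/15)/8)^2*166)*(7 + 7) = 5229/400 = 13.07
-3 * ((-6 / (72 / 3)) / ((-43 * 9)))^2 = -1 / 798768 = -0.00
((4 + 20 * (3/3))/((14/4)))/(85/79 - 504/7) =-3792/39221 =-0.10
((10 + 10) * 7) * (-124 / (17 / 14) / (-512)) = 7595 / 272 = 27.92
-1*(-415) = 415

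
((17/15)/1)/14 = 17/210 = 0.08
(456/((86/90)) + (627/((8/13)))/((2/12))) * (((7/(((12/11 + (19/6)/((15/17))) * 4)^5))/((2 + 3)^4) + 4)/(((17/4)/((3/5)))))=929152190990757043372787613/249659939324883671245280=3721.67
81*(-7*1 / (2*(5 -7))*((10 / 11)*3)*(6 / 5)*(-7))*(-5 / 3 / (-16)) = -59535 / 176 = -338.27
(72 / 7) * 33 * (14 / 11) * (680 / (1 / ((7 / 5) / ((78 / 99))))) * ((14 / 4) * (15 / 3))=118752480 / 13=9134806.15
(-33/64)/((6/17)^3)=-11.73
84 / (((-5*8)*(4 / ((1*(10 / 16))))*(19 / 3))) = -0.05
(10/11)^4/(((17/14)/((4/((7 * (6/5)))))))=200000/746691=0.27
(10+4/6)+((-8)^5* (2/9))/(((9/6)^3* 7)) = -506144/1701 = -297.56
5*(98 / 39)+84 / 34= 9968 / 663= 15.03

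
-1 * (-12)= 12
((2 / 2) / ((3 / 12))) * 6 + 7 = 31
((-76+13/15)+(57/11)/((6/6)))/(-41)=11542/6765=1.71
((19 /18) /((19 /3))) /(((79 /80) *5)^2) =0.01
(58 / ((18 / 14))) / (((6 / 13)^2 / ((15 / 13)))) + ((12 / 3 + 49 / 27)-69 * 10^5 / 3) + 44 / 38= -262171349 / 114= -2299748.68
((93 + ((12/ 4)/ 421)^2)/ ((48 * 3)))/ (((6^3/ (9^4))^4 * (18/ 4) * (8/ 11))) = 3902564973775941/ 23231332352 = 167987.14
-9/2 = -4.50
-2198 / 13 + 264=1234 / 13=94.92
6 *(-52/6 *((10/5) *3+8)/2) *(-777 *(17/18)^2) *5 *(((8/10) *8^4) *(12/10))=223197298688/45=4959939970.84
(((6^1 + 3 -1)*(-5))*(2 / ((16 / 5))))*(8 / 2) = -100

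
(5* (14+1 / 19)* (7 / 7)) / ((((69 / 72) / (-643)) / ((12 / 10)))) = -24722064 / 437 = -56572.23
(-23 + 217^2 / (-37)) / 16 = -11985 / 148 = -80.98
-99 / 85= -1.16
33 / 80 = 0.41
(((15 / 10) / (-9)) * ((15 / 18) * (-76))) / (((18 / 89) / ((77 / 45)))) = 130207 / 1458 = 89.31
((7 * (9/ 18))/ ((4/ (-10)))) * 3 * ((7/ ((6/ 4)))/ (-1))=245/ 2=122.50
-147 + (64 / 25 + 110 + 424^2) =4493539 / 25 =179741.56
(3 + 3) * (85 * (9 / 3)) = 1530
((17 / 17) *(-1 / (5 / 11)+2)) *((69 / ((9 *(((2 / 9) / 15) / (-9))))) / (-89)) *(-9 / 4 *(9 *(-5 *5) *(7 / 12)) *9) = -79224075 / 2848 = -27817.44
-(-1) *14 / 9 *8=112 / 9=12.44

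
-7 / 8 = -0.88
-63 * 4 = -252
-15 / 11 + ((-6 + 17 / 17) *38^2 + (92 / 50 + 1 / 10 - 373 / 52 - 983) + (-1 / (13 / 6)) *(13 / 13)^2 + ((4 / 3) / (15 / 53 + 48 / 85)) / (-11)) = -1345119140681 / 163835100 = -8210.20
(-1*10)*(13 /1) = -130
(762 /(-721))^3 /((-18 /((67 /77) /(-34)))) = -823449966 /490620217549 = -0.00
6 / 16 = 3 / 8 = 0.38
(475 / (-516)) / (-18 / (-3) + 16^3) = -475 / 2116632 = -0.00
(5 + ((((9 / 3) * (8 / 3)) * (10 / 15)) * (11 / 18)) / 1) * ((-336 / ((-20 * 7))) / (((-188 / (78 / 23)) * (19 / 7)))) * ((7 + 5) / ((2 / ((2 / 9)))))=-162344 / 924255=-0.18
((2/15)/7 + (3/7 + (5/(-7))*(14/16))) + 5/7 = 451/840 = 0.54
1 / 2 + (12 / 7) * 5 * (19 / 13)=2371 / 182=13.03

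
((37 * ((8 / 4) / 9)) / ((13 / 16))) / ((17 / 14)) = 16576 / 1989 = 8.33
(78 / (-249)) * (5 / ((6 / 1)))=-65 / 249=-0.26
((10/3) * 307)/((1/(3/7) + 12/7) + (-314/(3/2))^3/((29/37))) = -5608890/64147324183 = -0.00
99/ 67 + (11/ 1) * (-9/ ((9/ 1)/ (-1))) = 836/ 67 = 12.48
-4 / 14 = -0.29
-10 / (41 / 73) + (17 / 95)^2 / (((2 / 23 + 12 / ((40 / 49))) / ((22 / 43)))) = -17.80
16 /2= 8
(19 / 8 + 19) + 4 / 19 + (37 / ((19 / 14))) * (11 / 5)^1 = 61989 / 760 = 81.56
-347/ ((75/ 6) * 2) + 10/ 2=-222/ 25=-8.88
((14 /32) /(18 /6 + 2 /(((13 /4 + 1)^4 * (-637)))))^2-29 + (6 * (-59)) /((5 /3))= -7870800978259042107107 /32607682112919246080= -241.38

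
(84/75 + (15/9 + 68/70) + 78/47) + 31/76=10924681/1875300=5.83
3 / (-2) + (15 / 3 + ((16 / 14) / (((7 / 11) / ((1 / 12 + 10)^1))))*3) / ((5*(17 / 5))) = 195 / 98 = 1.99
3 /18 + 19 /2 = 29 /3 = 9.67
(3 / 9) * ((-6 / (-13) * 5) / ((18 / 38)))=190 / 117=1.62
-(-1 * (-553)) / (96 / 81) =-466.59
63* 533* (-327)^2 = 3590568891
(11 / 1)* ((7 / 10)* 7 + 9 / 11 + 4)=1069 / 10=106.90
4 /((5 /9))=36 /5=7.20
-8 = -8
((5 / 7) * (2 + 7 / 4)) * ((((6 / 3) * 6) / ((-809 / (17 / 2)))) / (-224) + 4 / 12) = 2269025 / 2537024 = 0.89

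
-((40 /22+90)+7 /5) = -5127 /55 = -93.22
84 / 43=1.95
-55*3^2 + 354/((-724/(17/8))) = -1436529/2896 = -496.04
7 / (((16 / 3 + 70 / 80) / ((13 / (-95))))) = -2184 / 14155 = -0.15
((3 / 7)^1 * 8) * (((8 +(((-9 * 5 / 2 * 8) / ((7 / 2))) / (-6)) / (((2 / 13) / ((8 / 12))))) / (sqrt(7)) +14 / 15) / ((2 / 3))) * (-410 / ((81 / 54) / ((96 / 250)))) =-29850624 * sqrt(7) / 8575 - 62976 / 125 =-9713.99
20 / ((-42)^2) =5 / 441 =0.01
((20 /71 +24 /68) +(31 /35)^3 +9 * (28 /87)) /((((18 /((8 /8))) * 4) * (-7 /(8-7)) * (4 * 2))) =-2114070041 /2017012872000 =-0.00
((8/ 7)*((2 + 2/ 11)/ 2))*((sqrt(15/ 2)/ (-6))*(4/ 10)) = -0.23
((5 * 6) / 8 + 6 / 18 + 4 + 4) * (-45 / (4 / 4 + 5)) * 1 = -725 / 8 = -90.62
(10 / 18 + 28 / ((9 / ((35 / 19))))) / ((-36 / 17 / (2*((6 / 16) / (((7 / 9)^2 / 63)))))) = -493425 / 2128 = -231.87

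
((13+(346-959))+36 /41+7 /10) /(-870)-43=-15092747 /356700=-42.31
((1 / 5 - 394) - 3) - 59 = -2279 / 5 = -455.80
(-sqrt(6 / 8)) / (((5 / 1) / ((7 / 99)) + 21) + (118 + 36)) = -7 * sqrt(3) / 3440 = -0.00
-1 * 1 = -1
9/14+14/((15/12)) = 829/70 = 11.84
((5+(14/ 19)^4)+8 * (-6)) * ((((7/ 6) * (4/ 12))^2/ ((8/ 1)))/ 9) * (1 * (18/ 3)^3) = -90901321/ 4691556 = -19.38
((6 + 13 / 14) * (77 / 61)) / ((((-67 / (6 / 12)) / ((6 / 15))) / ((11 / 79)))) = -0.00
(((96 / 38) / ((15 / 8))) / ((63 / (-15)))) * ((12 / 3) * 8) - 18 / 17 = -11.32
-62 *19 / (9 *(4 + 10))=-589 / 63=-9.35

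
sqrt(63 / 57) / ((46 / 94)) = 47 *sqrt(399) / 437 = 2.15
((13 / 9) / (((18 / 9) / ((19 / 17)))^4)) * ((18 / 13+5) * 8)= 10816643 / 1503378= 7.19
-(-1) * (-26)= -26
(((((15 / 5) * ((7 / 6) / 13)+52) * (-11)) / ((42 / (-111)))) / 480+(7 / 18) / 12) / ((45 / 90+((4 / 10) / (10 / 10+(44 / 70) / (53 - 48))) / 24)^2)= 195169568393 / 16173491880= 12.07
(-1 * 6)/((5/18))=-108/5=-21.60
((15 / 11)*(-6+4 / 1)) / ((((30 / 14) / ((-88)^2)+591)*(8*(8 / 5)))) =-3850 / 10678981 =-0.00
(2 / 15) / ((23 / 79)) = 158 / 345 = 0.46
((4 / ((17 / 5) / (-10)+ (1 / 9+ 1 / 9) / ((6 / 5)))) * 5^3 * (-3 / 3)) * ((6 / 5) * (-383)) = -310230000 / 209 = -1484354.07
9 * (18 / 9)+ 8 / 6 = 58 / 3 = 19.33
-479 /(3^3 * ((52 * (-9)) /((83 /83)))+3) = 479 /12633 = 0.04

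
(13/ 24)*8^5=53248/ 3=17749.33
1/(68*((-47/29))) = -29/3196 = -0.01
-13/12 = -1.08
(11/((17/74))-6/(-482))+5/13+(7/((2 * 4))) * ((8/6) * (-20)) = 3985960/159783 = 24.95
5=5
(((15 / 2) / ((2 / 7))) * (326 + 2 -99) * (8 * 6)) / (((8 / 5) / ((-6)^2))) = 6492150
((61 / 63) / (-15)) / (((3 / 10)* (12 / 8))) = -244 / 1701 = -0.14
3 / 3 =1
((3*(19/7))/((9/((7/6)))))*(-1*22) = -209/9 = -23.22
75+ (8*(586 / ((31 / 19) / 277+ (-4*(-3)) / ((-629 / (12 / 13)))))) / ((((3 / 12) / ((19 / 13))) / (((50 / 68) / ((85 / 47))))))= -1630308867233 / 1714909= -950667.86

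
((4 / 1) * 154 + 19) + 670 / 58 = 18750 / 29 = 646.55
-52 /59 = -0.88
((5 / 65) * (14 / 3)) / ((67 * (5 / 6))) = 28 / 4355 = 0.01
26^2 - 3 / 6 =1351 / 2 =675.50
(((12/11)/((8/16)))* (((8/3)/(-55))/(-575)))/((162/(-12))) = -128/9392625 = -0.00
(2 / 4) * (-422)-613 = -824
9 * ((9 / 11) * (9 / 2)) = 729 / 22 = 33.14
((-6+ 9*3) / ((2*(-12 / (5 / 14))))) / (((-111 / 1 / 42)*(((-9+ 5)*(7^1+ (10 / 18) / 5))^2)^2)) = 0.00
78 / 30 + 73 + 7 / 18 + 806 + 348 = 110699 / 90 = 1229.99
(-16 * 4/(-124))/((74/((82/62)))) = 0.01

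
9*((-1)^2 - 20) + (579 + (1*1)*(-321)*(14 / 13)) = 810 / 13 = 62.31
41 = 41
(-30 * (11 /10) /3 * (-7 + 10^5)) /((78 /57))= -803789.88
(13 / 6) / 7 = 13 / 42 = 0.31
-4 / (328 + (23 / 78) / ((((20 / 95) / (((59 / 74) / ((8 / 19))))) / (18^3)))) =-30784 / 121564399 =-0.00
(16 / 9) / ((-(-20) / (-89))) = -356 / 45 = -7.91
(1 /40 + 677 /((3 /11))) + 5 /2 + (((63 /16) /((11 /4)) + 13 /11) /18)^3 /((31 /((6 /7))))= 223231604680247 /89836750080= 2484.86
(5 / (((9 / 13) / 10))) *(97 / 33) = 63050 / 297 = 212.29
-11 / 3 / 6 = -11 / 18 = -0.61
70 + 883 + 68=1021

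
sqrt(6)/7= 0.35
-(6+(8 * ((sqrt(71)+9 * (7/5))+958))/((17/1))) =-39334/85-8 * sqrt(71)/17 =-466.72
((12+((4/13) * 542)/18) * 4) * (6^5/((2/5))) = 21496320/13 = 1653563.08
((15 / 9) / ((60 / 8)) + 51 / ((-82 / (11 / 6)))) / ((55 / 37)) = -10027 / 16236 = -0.62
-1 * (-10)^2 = -100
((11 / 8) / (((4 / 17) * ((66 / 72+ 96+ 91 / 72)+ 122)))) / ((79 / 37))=0.01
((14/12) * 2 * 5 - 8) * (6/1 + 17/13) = 1045/39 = 26.79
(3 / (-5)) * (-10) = 6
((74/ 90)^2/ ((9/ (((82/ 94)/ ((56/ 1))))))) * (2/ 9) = 56129/ 215856900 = 0.00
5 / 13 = 0.38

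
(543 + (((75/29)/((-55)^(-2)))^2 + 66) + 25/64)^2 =10852134451813266019625281/2897022976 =3745960781711544.84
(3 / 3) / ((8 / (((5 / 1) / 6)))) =0.10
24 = 24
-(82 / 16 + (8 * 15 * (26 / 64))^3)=-7415203 / 64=-115862.55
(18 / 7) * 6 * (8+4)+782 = 6770 / 7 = 967.14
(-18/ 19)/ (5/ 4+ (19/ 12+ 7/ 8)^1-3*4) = 432/ 3781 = 0.11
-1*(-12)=12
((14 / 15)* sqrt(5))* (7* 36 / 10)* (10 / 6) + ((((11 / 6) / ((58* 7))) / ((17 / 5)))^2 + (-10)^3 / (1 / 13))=-22294398668975 / 1714953744 + 196* sqrt(5) / 5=-12912.35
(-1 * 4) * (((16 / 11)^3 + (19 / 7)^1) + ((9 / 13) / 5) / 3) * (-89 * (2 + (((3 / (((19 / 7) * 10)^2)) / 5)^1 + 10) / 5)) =1135940060487528 / 136639628125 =8313.40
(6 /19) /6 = 1 /19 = 0.05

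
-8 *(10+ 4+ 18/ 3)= -160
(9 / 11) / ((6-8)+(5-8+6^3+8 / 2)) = 9 / 2365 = 0.00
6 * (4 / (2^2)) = 6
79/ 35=2.26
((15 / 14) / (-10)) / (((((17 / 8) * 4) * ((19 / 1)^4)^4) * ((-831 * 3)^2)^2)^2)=-1 / 83708216054529139668268835387695316436883477359157058806400173092248301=-0.00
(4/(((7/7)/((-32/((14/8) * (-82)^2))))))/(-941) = 128/11072747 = 0.00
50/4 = 25/2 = 12.50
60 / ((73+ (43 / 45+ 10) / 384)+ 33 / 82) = 42508800 / 52024373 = 0.82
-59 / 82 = -0.72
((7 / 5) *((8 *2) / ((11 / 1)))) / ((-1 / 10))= -224 / 11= -20.36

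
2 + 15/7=29/7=4.14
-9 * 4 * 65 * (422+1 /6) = -987870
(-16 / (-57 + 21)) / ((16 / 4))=1 / 9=0.11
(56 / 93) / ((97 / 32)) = 1792 / 9021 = 0.20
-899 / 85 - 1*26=-3109 / 85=-36.58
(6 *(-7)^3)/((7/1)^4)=-6/7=-0.86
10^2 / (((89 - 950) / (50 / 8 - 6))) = -25 / 861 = -0.03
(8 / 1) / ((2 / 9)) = 36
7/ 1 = 7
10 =10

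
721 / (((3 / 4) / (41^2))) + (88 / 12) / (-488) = 1182912965 / 732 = 1616001.32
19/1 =19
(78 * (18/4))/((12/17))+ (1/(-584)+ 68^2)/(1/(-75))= -202240731/584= -346302.62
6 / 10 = 3 / 5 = 0.60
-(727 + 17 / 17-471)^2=-66049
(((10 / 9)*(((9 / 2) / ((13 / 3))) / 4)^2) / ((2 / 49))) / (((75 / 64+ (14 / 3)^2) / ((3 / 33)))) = 178605 / 24574121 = 0.01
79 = 79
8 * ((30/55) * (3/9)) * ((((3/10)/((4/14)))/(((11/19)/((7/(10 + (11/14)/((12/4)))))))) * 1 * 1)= 469224/260755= 1.80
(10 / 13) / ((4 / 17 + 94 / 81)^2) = 9480645 / 24011546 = 0.39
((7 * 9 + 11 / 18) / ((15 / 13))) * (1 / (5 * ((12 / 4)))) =2977 / 810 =3.68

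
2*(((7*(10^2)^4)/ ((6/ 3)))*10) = 7000000000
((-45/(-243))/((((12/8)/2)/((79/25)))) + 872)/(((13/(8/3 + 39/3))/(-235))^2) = 8624250605780/123201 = 70001465.94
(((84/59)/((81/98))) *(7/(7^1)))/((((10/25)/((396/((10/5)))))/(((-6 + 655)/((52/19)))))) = 7885570/39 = 202194.10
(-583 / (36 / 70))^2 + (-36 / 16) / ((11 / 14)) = 4579994069 / 3564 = 1285071.29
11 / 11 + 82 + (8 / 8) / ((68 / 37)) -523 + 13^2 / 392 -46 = -485.02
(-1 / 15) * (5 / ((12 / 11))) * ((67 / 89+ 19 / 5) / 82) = -11143 / 656820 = -0.02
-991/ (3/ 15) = -4955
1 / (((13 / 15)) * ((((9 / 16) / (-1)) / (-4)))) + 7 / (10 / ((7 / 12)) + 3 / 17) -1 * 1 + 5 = 337841 / 26793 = 12.61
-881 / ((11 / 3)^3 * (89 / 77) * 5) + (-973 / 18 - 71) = -124202257 / 969210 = -128.15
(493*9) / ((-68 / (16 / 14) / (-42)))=3132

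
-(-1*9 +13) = -4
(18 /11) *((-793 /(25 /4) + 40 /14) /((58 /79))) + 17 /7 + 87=-10439194 /55825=-187.00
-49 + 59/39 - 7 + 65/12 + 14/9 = -47.51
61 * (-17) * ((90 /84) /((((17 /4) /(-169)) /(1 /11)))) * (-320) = -98966400 /77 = -1285277.92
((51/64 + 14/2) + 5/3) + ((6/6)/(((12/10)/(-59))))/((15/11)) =-15317/576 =-26.59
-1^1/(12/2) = -1/6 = -0.17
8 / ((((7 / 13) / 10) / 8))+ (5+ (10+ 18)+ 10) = 8621 / 7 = 1231.57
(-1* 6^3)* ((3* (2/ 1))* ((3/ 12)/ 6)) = -54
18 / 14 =9 / 7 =1.29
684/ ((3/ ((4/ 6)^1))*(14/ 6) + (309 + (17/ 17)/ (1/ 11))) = 1368/ 661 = 2.07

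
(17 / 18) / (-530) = -17 / 9540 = -0.00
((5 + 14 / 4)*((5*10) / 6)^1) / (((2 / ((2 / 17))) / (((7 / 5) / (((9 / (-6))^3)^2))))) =1120 / 2187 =0.51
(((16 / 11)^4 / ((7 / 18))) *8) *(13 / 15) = 40894464 / 512435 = 79.80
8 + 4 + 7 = 19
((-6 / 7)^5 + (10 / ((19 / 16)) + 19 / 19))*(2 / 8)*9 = 25746381 / 1277332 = 20.16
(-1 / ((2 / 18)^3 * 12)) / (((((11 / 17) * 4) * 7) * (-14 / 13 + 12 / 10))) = -27.24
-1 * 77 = -77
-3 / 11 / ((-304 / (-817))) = -129 / 176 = -0.73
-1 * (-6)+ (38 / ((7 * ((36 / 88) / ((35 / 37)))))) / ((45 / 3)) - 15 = -8155 / 999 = -8.16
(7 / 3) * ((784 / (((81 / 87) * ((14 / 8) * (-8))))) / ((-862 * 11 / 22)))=11368 / 34911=0.33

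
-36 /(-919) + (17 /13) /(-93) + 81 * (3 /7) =270185560 /7777497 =34.74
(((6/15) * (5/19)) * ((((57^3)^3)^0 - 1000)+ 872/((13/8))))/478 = -6011/59033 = -0.10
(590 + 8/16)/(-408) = -1181/816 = -1.45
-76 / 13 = -5.85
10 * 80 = 800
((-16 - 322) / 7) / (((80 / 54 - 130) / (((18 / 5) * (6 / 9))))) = 54756 / 60725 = 0.90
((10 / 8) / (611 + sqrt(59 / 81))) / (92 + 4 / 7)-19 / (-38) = 483844457 / 967646144-35 * sqrt(59) / 8708815296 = 0.50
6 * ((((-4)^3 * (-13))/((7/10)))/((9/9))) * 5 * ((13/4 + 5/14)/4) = 1575600/49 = 32155.10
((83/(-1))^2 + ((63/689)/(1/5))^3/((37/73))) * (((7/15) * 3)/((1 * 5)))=1928.97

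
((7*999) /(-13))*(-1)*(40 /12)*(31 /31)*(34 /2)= 30482.31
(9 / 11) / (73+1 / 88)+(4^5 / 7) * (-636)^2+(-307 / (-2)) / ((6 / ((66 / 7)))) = 760363123519 / 12850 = 59172227.51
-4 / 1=-4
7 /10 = 0.70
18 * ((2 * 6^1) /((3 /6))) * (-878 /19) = -379296 /19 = -19962.95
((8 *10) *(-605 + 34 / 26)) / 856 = -56.42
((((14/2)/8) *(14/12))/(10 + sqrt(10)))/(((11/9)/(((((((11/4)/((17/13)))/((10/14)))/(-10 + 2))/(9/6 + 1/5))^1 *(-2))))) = 4459/110976-4459 *sqrt(10)/1109760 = 0.03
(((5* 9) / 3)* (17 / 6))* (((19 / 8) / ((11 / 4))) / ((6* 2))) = 1615 / 528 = 3.06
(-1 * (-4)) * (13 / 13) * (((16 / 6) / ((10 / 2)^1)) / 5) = 32 / 75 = 0.43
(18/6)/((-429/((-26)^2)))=-52/11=-4.73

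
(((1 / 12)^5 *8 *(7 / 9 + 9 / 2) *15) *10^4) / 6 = 296875 / 69984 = 4.24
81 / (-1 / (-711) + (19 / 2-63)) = -115182 / 76075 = -1.51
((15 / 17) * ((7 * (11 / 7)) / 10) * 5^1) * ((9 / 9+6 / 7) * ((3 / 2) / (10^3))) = 1287 / 95200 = 0.01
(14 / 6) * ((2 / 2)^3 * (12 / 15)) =28 / 15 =1.87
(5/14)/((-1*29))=-5/406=-0.01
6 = 6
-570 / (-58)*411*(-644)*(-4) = 10404819.31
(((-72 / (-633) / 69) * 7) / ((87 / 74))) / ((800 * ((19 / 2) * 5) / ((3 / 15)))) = 259 / 5013755625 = 0.00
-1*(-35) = 35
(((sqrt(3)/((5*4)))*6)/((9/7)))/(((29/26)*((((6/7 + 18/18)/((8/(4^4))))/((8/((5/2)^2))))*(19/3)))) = 49*sqrt(3)/68875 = 0.00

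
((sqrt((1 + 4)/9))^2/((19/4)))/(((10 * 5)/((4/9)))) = 8/7695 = 0.00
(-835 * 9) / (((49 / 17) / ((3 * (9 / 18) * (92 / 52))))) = -8815095 / 1274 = -6919.23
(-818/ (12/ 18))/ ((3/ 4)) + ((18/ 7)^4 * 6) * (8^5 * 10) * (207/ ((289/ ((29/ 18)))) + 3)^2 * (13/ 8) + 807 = 201315210919811/ 83521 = 2410354412.90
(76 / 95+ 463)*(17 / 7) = 39423 / 35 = 1126.37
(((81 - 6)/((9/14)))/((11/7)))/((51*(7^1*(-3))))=-0.07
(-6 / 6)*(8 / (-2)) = 4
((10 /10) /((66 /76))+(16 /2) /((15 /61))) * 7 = 38906 /165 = 235.79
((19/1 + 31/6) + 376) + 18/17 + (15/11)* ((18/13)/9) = 5855335/14586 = 401.44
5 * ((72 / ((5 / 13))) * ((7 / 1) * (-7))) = -45864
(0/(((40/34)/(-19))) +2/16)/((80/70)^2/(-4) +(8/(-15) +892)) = 735/5239904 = 0.00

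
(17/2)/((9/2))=17/9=1.89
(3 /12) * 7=7 /4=1.75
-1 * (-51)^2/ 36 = -72.25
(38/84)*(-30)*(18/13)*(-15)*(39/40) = 7695/28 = 274.82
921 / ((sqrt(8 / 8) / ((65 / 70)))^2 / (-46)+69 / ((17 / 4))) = 60858759 / 1071146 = 56.82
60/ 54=10/ 9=1.11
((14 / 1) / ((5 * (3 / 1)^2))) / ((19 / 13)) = 182 / 855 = 0.21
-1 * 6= -6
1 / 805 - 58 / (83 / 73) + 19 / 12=-39629959 / 801780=-49.43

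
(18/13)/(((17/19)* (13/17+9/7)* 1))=1197/1586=0.75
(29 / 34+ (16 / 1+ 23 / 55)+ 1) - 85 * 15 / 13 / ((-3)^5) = 36772601 / 1969110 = 18.67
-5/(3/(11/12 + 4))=-295/36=-8.19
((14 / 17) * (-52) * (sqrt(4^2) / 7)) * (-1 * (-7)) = -171.29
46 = 46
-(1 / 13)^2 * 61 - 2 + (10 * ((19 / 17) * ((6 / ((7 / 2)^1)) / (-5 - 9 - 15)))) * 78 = -31431909 / 583219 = -53.89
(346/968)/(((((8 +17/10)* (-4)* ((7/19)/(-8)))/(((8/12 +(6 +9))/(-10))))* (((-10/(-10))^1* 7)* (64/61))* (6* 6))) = -9423829/7950362112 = -0.00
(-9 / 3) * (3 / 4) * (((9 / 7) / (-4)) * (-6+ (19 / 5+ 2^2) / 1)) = 729 / 560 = 1.30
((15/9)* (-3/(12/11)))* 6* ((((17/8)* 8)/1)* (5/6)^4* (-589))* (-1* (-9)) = 344196875/288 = 1195128.04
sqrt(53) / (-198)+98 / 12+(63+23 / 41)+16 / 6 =18301 / 246 -sqrt(53) / 198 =74.36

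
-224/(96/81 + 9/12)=-24192/209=-115.75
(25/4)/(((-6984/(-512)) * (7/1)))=400/6111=0.07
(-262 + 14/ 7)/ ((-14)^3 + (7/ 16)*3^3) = 0.10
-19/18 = -1.06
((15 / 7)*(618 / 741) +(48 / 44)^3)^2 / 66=8402854775334 / 58255747961411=0.14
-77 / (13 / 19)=-1463 / 13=-112.54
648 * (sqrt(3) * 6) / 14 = 1944 * sqrt(3) / 7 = 481.02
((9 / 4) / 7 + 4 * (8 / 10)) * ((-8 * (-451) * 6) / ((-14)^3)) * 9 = -6003261 / 24010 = -250.03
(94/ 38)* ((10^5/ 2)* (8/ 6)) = 9400000/ 57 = 164912.28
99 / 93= 33 / 31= 1.06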